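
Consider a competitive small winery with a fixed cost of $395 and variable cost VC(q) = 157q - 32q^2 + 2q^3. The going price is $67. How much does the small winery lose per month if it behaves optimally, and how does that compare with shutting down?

Profit = -$71 at q = 9

AVC = 157 - 32q + 2q^2; min AVC = $29 at q = 8. Since P = $67 ≥ min AVC, the firm produces.
MC = 157 - 64q + 6q^2. Setting P = MC and taking the root on the rising branch gives q* = 9.
TR = 67·9 = 603. TC = 395 + 279 = 674. Profit = 603 − 674 = -$71.
That loss of $71 beats the $395 the firm would lose by shutting down; producing recovers $324 of fixed cost.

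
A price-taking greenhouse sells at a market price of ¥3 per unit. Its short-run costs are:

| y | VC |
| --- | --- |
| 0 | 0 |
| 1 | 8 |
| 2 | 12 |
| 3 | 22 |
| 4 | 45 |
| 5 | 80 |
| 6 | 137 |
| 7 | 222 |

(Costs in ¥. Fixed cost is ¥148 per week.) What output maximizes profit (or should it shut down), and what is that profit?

Compute π = P·y − TC at each output: y=0: -148; y=1: -153; y=2: -154; y=3: -161; y=4: -181; y=5: -213; y=6: -267; y=7: -349.
Profit is highest at y = 0. Equivalently, the lowest AVC in the table is 12/2 ≈ ¥6 at y = 2, and P = ¥3 falls below it — price never covers variable cost, so the firm shuts down and loses only its fixed cost.

y = 0 (shut down); profit = -¥148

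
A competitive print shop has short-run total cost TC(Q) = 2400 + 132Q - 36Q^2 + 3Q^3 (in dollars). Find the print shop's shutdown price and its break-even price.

Shutdown price = $24; break-even price = $312

Shutdown price = min AVC. AVC = 132 - 36Q + 3Q^2, with vertex at Q = 6 and minimum $24.
ATC = 2400/Q + 132 - 36Q + 3Q^2. Setting dATC/dQ = −2400/Q^2 − 36 + 6Q = 0 gives Q = 10 (since 6·10^3 − 36·10^2 = 2400).
min ATC = 2400/10 + 132 − 36·10 + 3·10^2 = $312. That is the break-even price.
Between these two prices the firm operates at a loss; above $312 it earns a profit.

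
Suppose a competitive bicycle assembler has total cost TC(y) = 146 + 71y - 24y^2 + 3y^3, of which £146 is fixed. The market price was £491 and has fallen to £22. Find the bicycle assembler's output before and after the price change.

Output falls from 10 to 0 (the firm shuts down)

MC = 71 - 48y + 9y^2; the shutdown threshold is min AVC = £23 (at y = 4).
With P = £491 above the shutdown price, P = MC gives y = 10.
At P = £22 < min AVC = £23, price no longer covers variable cost at any output, so the firm shuts down: y = 0.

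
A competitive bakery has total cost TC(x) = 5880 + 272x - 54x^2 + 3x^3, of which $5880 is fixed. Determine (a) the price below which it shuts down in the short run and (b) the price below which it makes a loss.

Shutdown price = $29; break-even price = $524

AVC = 272 - 54x + 3x^2; minimized at x = 9, giving min AVC = $29. That is the shutdown price.
ATC = 5880/x + 272 - 54x + 3x^2. Setting dATC/dx = −5880/x^2 − 54 + 6x = 0 gives x = 14 (since 6·14^3 − 54·14^2 = 5880).
min ATC = 5880/14 + 272 − 54·14 + 3·14^2 = $524. That is the break-even price.
For $29 ≤ P < $524 the firm produces at a loss; below $29 it shuts down.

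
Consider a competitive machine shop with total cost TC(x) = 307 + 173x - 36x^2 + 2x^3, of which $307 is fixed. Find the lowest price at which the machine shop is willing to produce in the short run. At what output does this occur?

The shutdown price is the minimum of AVC. VC = 173x - 36x^2 + 2x^3, so AVC = 173 - 36x + 2x^2.
dAVC/dx = -36 + 4x = 0 gives x = 9. min AVC = 173 - 36·9 + 2·9^2 = 11.
So the shutdown price is $11.

$11 per unit, at x = 9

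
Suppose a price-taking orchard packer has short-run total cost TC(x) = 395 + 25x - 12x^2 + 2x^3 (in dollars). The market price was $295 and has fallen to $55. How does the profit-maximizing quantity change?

MC = 25 - 24x + 6x^2; the shutdown threshold is min AVC = $7 (at x = 3).
With P = $295 above the shutdown price, P = MC gives x = 9.
At P = $55 ≥ min AVC, set P = MC: x = 5. The firm stays open but cuts output.

Output falls from 9 to 5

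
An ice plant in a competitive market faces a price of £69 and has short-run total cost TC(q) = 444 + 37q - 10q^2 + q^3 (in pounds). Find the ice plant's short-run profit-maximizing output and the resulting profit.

Profit = -£60 at q = 8

AVC = 37 - 10q + q^2 has its minimum £12 at q = 5; price £69 clears that bar, so the firm operates.
MC = 37 - 20q + 3q^2. Setting P = MC and taking the root on the rising branch gives q* = 8.
TR = 69·8 = 552. TC = 444 + 168 = 612. Profit = 552 − 612 = -£60.
That loss of £60 beats the £444 the firm would lose by shutting down; producing recovers £384 of fixed cost.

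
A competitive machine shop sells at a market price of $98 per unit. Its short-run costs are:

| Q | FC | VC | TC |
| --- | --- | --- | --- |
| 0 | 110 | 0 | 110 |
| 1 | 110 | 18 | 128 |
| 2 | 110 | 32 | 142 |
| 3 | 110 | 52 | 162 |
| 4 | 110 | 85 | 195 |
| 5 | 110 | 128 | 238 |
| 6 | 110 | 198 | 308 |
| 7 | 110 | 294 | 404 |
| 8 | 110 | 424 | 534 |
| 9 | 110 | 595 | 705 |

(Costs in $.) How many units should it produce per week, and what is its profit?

Q = 7; profit = $282

Compute π = P·Q − TC at each output: Q=0: -110; Q=1: -30; Q=2: 54; Q=3: 132; Q=4: 197; Q=5: 252; Q=6: 280; Q=7: 282; Q=8: 250; Q=9: 177.
Profit is maximized at Q = 7. AVC there is 294/7 = $42 ≤ P, so producing beats shutting down (which would give -$110).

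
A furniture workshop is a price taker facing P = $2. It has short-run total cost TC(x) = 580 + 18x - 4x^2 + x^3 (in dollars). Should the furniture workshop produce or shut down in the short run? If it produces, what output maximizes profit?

Shut down

Strip out fixed cost: VC = 18x - 4x^2 + x^3. Then AVC = 18 - 4x + x^2 and MC = 18 - 8x + 3x^2.
The AVC parabola has its vertex at x = 4/2 = 2, where AVC = 18 - 4·2 + 2^2 = $14.
With P < min AVC ($2 < $14), every unit sold adds to the loss.
Shutting down limits the loss to fixed cost, $580.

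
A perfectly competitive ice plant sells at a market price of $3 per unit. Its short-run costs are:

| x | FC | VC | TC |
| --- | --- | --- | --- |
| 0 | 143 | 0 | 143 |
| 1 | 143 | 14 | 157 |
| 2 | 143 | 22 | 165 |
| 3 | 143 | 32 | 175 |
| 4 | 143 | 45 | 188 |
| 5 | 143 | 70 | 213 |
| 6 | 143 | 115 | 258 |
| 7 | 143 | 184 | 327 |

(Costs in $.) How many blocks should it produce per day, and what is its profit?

x = 0 (shut down); profit = -$143

Profit at each row (π = 3x − TC): x=0: -143; x=1: -154; x=2: -159; x=3: -166; x=4: -176; x=5: -198; x=6: -240; x=7: -306.
Profit is highest at x = 0. Equivalently, the lowest AVC in the table is 32/3 ≈ $10.67 at x = 3, and P = $3 falls below it — price never covers variable cost, so the firm shuts down and loses only its fixed cost.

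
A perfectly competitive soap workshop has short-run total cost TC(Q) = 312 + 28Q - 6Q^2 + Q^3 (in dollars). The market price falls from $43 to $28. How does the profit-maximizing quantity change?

Output falls from 5 to 4

MC = 28 - 12Q + 3Q^2; the shutdown threshold is min AVC = $19 (at Q = 3).
At P = $43 ≥ min AVC, set P = MC on the rising branch: Q = 5.
At P = $28 ≥ min AVC, set P = MC: Q = 4. The firm stays open but cuts output.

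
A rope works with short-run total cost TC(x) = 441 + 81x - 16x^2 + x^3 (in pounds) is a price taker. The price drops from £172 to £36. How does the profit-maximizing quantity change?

MC = 81 - 32x + 3x^2; the shutdown threshold is min AVC = £17 (at x = 8).
At P = £172 ≥ min AVC, set P = MC on the rising branch: x = 13.
At P = £36 ≥ min AVC, set P = MC: x = 9. The firm stays open but cuts output.

Output falls from 13 to 9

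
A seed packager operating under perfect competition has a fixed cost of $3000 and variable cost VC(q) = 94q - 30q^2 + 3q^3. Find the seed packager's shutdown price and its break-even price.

Shutdown price = $19; break-even price = $394

AVC = 94 - 30q + 3q^2; minimized at q = 5, giving min AVC = $19. That is the shutdown price.
ATC = 3000/q + 94 - 30q + 3q^2. Setting dATC/dq = −3000/q^2 − 30 + 6q = 0 gives q = 10 (since 6·10^3 − 30·10^2 = 3000).
min ATC = 3000/10 + 94 − 30·10 + 3·10^2 = $394. That is the break-even price.
Between these two prices the firm operates at a loss; above $394 it earns a profit.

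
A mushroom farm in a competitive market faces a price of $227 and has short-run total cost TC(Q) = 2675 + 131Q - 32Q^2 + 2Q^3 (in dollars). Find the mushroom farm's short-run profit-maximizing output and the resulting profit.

AVC = 131 - 32Q + 2Q^2; min AVC = $3 at Q = 8. Since P = $227 ≥ min AVC, the firm produces.
With MC = 131 - 64Q + 6Q^2, P = MC on the upward-sloping part at Q* = 12.
TR = 227·12 = 2724. TC = 2675 + 420 = 3095. Profit = 2724 − 3095 = -$371.
Shutting down would mean losing the fixed cost of $2675, so operating at a loss of $371 is better by $2304.

Profit = -$371 at Q = 12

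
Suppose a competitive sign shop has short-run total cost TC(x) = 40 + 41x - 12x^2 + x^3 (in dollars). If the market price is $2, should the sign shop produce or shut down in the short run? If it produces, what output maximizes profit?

From TC, MC = TC'(x) = 41 - 24x + 3x^2 and AVC = VC/x = 41 - 12x + x^2.
AVC is minimized where dAVC/dx = -12 + 2x = 0, at x = 6; min AVC = 41 - 12·6 + 6^2 = $5.
P = $2 lies below min AVC = $5; no output level covers variable cost.
Shutting down limits the loss to fixed cost, $40.

Shut down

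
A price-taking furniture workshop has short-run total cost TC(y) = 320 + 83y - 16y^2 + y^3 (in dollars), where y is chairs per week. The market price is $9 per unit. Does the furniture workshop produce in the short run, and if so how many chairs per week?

Shut down

Strip out fixed cost: VC = 83y - 16y^2 + y^3. Then AVC = 83 - 16y + y^2 and MC = 83 - 32y + 3y^2.
The AVC parabola has its vertex at y = 16/2 = 8, where AVC = 83 - 16·8 + 8^2 = $19.
P = $9 lies below min AVC = $19; no output level covers variable cost.
Best response: produce nothing and absorb the $320 fixed cost.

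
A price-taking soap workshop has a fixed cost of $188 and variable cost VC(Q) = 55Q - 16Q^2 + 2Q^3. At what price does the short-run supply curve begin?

Short-run supply begins at min AVC. From VC = 55Q - 16Q^2 + 2Q^3, AVC = 55 - 16Q + 2Q^2.
dAVC/dQ = -16 + 4Q = 0 gives Q = 4. min AVC = 55 - 16·4 + 2·4^2 = 23.
So the shutdown price is $23.

$23 per unit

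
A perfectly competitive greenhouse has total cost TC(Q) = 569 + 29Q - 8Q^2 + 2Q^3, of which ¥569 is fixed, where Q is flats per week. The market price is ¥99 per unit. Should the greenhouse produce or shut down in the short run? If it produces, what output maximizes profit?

Produce at Q = 5

Strip out fixed cost: VC = 29Q - 8Q^2 + 2Q^3. Then AVC = 29 - 8Q + 2Q^2 and MC = 29 - 16Q + 6Q^2.
AVC is minimized where dAVC/dQ = -8 + 4Q = 0, at Q = 2; min AVC = 29 - 8·2 + 2·2^2 = ¥21.
P = ¥99 exceeds min AVC = ¥21, so the firm stays open.
Set P = MC: 99 = 29 - 16Q + 6Q^2 → -70 - 16Q + 6Q^2 = 0. The roots are Q = -7/3 and Q = 5; the profit-maximizing output is on the rising part of MC, so Q* = 5.
Check: AVC at Q = 5 is ¥39 ≤ P, so revenue covers variable cost.
Profit = P·Q − TC = 99·5 − 764 = -¥269, a loss, but smaller than the ¥569 fixed cost the firm would lose by shutting down.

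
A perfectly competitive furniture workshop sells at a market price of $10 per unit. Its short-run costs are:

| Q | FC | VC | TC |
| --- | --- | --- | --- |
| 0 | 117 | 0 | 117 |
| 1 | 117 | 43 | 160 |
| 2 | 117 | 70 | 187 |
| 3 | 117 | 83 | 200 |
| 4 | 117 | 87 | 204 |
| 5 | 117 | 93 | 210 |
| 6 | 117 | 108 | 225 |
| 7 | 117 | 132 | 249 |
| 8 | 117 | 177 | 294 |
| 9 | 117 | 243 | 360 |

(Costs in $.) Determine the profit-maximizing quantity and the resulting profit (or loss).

Tabulate TR − TC: Q=0: -117; Q=1: -150; Q=2: -167; Q=3: -170; Q=4: -164; Q=5: -160; Q=6: -165; Q=7: -179; Q=8: -214; Q=9: -270.
Profit is highest at Q = 0. Equivalently, the lowest AVC in the table is 108/6 ≈ $18 at Q = 6, and P = $10 falls below it — price never covers variable cost, so the firm shuts down and loses only its fixed cost.

Q = 0 (shut down); profit = -$117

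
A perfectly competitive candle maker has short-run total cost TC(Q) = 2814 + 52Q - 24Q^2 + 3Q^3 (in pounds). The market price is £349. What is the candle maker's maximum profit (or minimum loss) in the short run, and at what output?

AVC = 52 - 24Q + 3Q^2; min AVC = £4 at Q = 4. Since P = £349 ≥ min AVC, the firm produces.
MC = 52 - 48Q + 9Q^2. Setting P = MC and taking the root on the rising branch gives Q* = 9.
TR = 349·9 = 3141. TC = 2814 + 711 = 3525. Profit = 3141 − 3525 = -£384.
Shutting down would mean losing the fixed cost of £2814, so operating at a loss of £384 is better by £2430.

Profit = -£384 at Q = 9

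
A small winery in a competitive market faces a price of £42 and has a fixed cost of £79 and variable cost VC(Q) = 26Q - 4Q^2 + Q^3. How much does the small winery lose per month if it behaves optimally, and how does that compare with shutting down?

AVC = 26 - 4Q + Q^2; min AVC = £22 at Q = 2. Since P = £42 ≥ min AVC, the firm produces.
MC = 26 - 8Q + 3Q^2. Setting P = MC and taking the root on the rising branch gives Q* = 4.
TR = 42·4 = 168. TC = 79 + 104 = 183. Profit = 168 − 183 = -£15.
By producing, the firm covers all variable cost plus £64 of fixed cost; shutting down would lose the full £79.

Profit = -£15 at Q = 4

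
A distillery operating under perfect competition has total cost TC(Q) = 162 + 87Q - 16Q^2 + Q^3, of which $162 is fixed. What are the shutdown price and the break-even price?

Shutdown price = $23; break-even price = $42

Shutdown price = min AVC. AVC = 87 - 16Q + Q^2, with vertex at Q = 8 and minimum $23.
ATC = 162/Q + 87 - 16Q + Q^2. Setting dATC/dQ = −162/Q^2 − 16 + 2Q = 0 gives Q = 9 (since 2·9^3 − 16·9^2 = 162).
min ATC = 162/9 + 87 − 16·9 + 9^2 = $42. That is the break-even price.
Between these two prices the firm operates at a loss; above $42 it earns a profit.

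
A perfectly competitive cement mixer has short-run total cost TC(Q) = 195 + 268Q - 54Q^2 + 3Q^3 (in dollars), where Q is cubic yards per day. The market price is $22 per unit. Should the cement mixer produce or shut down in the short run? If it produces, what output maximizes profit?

Strip out fixed cost: VC = 268Q - 54Q^2 + 3Q^3. Then AVC = 268 - 54Q + 3Q^2 and MC = 268 - 108Q + 9Q^2.
The AVC parabola has its vertex at Q = 54/6 = 9, where AVC = 268 - 54·9 + 3·9^2 = $25.
P = $22 lies below min AVC = $25; no output level covers variable cost.
The firm minimizes its loss by shutting down and losing only its fixed cost of $195.

Shut down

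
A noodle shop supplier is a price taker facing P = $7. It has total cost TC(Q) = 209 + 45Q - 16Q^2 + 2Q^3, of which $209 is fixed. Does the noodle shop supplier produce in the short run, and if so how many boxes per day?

Shut down

From TC, MC = TC'(Q) = 45 - 32Q + 6Q^2 and AVC = VC/Q = 45 - 16Q + 2Q^2.
AVC is minimized where dAVC/dQ = -16 + 4Q = 0, at Q = 4; min AVC = 45 - 16·4 + 2·4^2 = $13.
With P < min AVC ($7 < $13), every unit sold adds to the loss.
Best response: produce nothing and absorb the $209 fixed cost.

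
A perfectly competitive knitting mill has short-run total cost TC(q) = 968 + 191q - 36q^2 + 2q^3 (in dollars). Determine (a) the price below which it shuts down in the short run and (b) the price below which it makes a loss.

Shutdown price = $29; break-even price = $125

AVC = 191 - 36q + 2q^2; minimized at q = 9, giving min AVC = $29. That is the shutdown price.
ATC = 968/q + 191 - 36q + 2q^2. Setting dATC/dq = −968/q^2 − 36 + 4q = 0 gives q = 11 (since 4·11^3 − 36·11^2 = 968).
min ATC = 968/11 + 191 − 36·11 + 2·11^2 = $125. That is the break-even price.
For $29 ≤ P < $125 the firm produces at a loss; below $29 it shuts down.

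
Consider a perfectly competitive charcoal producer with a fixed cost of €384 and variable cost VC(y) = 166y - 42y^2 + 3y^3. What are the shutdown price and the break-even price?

Shutdown price = €19; break-even price = €70

AVC = 166 - 42y + 3y^2; minimized at y = 7, giving min AVC = €19. That is the shutdown price.
ATC = 384/y + 166 - 42y + 3y^2. Setting dATC/dy = −384/y^2 − 42 + 6y = 0 gives y = 8 (since 6·8^3 − 42·8^2 = 384).
min ATC = 384/8 + 166 − 42·8 + 3·8^2 = €70. That is the break-even price.
For €19 ≤ P < €70 the firm produces at a loss; below €19 it shuts down.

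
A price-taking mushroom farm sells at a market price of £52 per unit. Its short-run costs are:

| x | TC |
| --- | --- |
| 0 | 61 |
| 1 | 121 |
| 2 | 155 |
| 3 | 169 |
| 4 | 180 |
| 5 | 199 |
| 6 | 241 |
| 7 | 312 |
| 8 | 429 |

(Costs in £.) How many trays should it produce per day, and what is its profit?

x = 6; profit = £71

Tabulate TR − TC: x=0: -61; x=1: -69; x=2: -51; x=3: -13; x=4: 28; x=5: 61; x=6: 71; x=7: 52; x=8: -13.
Profit is maximized at x = 6. AVC there is 180/6 = £30 ≤ P, so producing beats shutting down (which would give -£61).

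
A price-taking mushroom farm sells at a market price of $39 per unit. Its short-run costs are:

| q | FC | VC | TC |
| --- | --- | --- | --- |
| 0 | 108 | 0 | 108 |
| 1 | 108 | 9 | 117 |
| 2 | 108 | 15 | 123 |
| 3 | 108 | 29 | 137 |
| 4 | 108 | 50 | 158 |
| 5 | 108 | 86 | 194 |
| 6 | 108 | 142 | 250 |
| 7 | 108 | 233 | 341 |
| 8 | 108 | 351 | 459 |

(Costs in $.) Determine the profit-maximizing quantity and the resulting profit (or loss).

q = 5; profit = $1

Tabulate TR − TC: q=0: -108; q=1: -78; q=2: -45; q=3: -20; q=4: -2; q=5: 1; q=6: -16; q=7: -68; q=8: -147.
Profit is maximized at q = 5. AVC there is 86/5 = $17.20 ≤ P, so producing beats shutting down (which would give -$108).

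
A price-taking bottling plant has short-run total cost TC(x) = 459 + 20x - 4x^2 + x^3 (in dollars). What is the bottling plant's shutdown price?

$16 per unit

The firm shuts down when price falls below the minimum of average variable cost. AVC = VC/x = 20 - 4x + x^2.
dAVC/dx = -4 + 2x = 0 gives x = 2. min AVC = 20 - 4·2 + 2^2 = 16.
For P < $16 the firm produces nothing.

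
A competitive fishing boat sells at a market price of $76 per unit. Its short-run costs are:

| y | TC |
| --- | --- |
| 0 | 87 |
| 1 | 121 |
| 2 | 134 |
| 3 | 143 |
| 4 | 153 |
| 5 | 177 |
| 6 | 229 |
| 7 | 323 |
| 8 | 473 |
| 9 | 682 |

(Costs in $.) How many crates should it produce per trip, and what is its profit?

Compute π = P·y − TC at each output: y=0: -87; y=1: -45; y=2: 18; y=3: 85; y=4: 151; y=5: 203; y=6: 227; y=7: 209; y=8: 135; y=9: 2.
Profit is maximized at y = 6. AVC there is 142/6 = $23.67 ≤ P, so producing beats shutting down (which would give -$87).

y = 6; profit = $227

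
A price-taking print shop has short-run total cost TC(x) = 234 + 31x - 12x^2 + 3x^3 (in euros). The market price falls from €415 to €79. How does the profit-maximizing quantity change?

Output falls from 8 to 4

AVC = 31 - 12x + 3x^2, minimized at x = 2 where min AVC = €19. MC = 31 - 24x + 9x^2.
At P = €415 ≥ min AVC, set P = MC on the rising branch: x = 8.
At P = €79 ≥ min AVC, set P = MC: x = 4. The firm stays open but cuts output.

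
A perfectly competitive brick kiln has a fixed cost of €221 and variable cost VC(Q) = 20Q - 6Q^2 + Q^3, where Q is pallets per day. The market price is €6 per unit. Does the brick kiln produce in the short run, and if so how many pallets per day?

Variable cost is VC = 20Q - 6Q^2 + Q^3, so AVC = VC/Q = 20 - 6Q + Q^2 and MC = dTC/dQ = 20 - 12Q + 3Q^2.
AVC is minimized where dAVC/dQ = -6 + 2Q = 0, at Q = 3; min AVC = 20 - 6·3 + 3^2 = €11.
With P < min AVC (€6 < €11), every unit sold adds to the loss.
Best response: produce nothing and absorb the €221 fixed cost.

Shut down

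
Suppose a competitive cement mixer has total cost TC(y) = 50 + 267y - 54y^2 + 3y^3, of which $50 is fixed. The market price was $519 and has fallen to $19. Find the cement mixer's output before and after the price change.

MC = 267 - 108y + 9y^2; the shutdown threshold is min AVC = $24 (at y = 9).
With P = $519 above the shutdown price, P = MC gives y = 14.
At P = $19 < min AVC = $24, price no longer covers variable cost at any output, so the firm shuts down: y = 0.

Output falls from 14 to 0 (the firm shuts down)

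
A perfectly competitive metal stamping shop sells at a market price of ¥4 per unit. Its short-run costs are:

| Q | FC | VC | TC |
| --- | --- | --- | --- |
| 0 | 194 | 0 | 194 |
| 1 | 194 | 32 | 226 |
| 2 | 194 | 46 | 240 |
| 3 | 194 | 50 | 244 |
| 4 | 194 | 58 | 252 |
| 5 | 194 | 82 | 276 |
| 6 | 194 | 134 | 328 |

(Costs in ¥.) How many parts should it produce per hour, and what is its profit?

Tabulate TR − TC: Q=0: -194; Q=1: -222; Q=2: -232; Q=3: -232; Q=4: -236; Q=5: -256; Q=6: -304.
Profit is highest at Q = 0. Equivalently, the lowest AVC in the table is 58/4 ≈ ¥14.50 at Q = 4, and P = ¥4 falls below it — price never covers variable cost, so the firm shuts down and loses only its fixed cost.

Q = 0 (shut down); profit = -¥194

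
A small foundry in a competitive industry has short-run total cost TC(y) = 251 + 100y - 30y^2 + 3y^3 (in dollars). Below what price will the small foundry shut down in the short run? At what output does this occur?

Short-run supply begins at min AVC. From VC = 100y - 30y^2 + 3y^3, AVC = 100 - 30y + 3y^2.
At the minimum of AVC, MC = AVC. MC = 100 - 60y + 9y^2; setting MC = AVC gives 6y^2 - 30y = 0, so y = 5. min AVC = 25.
For P < $25 the firm produces nothing.

$25 per unit, at y = 5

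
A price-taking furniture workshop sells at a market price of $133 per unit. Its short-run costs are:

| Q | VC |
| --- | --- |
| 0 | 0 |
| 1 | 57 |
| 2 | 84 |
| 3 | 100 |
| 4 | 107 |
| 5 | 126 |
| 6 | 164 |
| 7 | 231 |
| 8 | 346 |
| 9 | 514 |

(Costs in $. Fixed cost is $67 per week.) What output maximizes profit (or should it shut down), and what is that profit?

Tabulate TR − TC: Q=0: -67; Q=1: 9; Q=2: 115; Q=3: 232; Q=4: 358; Q=5: 472; Q=6: 567; Q=7: 633; Q=8: 651; Q=9: 616.
Profit is maximized at Q = 8. AVC there is 346/8 = $43.25 ≤ P, so producing beats shutting down (which would give -$67).

Q = 8; profit = $651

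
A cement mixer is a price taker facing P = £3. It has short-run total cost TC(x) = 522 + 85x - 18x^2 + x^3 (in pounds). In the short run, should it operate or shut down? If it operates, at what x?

Shut down

Variable cost is VC = 85x - 18x^2 + x^3, so AVC = VC/x = 85 - 18x + x^2 and MC = dTC/dx = 85 - 36x + 3x^2.
The AVC parabola has its vertex at x = 18/2 = 9, where AVC = 85 - 18·9 + 9^2 = £4.
Since P = £3 < min AVC = £4, price fails to cover variable cost at any output.
Shutting down limits the loss to fixed cost, £522.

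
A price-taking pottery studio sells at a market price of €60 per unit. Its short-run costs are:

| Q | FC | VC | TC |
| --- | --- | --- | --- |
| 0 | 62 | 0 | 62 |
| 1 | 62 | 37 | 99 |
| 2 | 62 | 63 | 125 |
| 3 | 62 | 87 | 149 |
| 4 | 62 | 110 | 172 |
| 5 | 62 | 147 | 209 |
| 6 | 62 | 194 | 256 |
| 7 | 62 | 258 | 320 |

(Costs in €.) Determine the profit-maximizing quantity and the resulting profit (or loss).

Q = 6; profit = €104

Tabulate TR − TC: Q=0: -62; Q=1: -39; Q=2: -5; Q=3: 31; Q=4: 68; Q=5: 91; Q=6: 104; Q=7: 100.
Profit is maximized at Q = 6. AVC there is 194/6 = €32.33 ≤ P, so producing beats shutting down (which would give -€62).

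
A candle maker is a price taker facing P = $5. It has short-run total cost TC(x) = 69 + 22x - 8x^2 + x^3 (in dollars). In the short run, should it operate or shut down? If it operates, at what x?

Shut down

From TC, MC = TC'(x) = 22 - 16x + 3x^2 and AVC = VC/x = 22 - 8x + x^2.
The AVC parabola has its vertex at x = 8/2 = 4, where AVC = 22 - 8·4 + 4^2 = $6.
P = $5 lies below min AVC = $6; no output level covers variable cost.
Best response: produce nothing and absorb the $69 fixed cost.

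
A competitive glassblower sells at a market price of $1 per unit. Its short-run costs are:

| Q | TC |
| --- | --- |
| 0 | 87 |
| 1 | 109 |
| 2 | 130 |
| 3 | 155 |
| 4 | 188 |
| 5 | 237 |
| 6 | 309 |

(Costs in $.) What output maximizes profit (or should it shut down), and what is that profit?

Q = 0 (shut down); profit = -$87

Compute π = P·Q − TC at each output: Q=0: -87; Q=1: -108; Q=2: -128; Q=3: -152; Q=4: -184; Q=5: -232; Q=6: -303.
Profit is highest at Q = 0. Equivalently, the lowest AVC in the table is 43/2 ≈ $21.50 at Q = 2, and P = $1 falls below it — price never covers variable cost, so the firm shuts down and loses only its fixed cost.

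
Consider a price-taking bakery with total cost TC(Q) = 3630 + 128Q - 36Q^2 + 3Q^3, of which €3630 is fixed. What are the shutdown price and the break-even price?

Shutdown price = min AVC. AVC = 128 - 36Q + 3Q^2, with vertex at Q = 6 and minimum €20.
ATC = 3630/Q + 128 - 36Q + 3Q^2. Setting dATC/dQ = −3630/Q^2 − 36 + 6Q = 0 gives Q = 11 (since 6·11^3 − 36·11^2 = 3630).
min ATC = 3630/11 + 128 − 36·11 + 3·11^2 = €425. That is the break-even price.
For €20 ≤ P < €425 the firm produces at a loss; below €20 it shuts down.

Shutdown price = €20; break-even price = €425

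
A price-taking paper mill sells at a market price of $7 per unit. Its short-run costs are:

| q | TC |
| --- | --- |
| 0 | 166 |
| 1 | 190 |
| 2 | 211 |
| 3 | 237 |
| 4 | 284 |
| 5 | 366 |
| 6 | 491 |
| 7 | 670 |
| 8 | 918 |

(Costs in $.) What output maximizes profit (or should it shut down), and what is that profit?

Tabulate TR − TC: q=0: -166; q=1: -183; q=2: -197; q=3: -216; q=4: -256; q=5: -331; q=6: -449; q=7: -621; q=8: -862.
Profit is highest at q = 0. Equivalently, the lowest AVC in the table is 45/2 ≈ $22.50 at q = 2, and P = $7 falls below it — price never covers variable cost, so the firm shuts down and loses only its fixed cost.

q = 0 (shut down); profit = -$166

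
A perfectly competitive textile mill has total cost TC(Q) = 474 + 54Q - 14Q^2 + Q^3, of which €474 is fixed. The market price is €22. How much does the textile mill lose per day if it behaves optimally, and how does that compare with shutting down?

Profit = -€346 at Q = 8

AVC = 54 - 14Q + Q^2; min AVC = €5 at Q = 7. Since P = €22 ≥ min AVC, the firm produces.
With MC = 54 - 28Q + 3Q^2, P = MC on the upward-sloping part at Q* = 8.
TR = 22·8 = 176. TC = 474 + 48 = 522. Profit = 176 − 522 = -€346.
By producing, the firm covers all variable cost plus €128 of fixed cost; shutting down would lose the full €474.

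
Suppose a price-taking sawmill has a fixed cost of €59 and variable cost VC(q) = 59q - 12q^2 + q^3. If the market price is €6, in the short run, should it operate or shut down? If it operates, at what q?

Shut down

Strip out fixed cost: VC = 59q - 12q^2 + q^3. Then AVC = 59 - 12q + q^2 and MC = 59 - 24q + 3q^2.
AVC hits its minimum where MC = AVC, at q = 6, giving min AVC = 59 - 12·6 + 6^2 = €23.
P = €6 lies below min AVC = €23; no output level covers variable cost.
Shutting down limits the loss to fixed cost, €59.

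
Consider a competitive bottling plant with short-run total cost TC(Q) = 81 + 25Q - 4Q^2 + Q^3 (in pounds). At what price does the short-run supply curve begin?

£21 per unit

The firm shuts down when price falls below the minimum of average variable cost. AVC = VC/Q = 25 - 4Q + Q^2.
At the minimum of AVC, MC = AVC. MC = 25 - 8Q + 3Q^2; setting MC = AVC gives 2Q^2 - 4Q = 0, so Q = 2. min AVC = 21.
So the shutdown price is £21.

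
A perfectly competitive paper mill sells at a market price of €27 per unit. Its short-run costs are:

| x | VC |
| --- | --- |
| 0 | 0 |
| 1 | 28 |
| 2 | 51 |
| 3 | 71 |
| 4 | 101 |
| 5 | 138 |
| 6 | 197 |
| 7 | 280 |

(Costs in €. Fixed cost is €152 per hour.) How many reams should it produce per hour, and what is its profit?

Compute π = P·x − TC at each output: x=0: -152; x=1: -153; x=2: -149; x=3: -142; x=4: -145; x=5: -155; x=6: -187; x=7: -243.
Profit is maximized at x = 3. AVC there is 71/3 = €23.67 ≤ P, so producing beats shutting down (which would give -€152).

x = 3; profit = -€142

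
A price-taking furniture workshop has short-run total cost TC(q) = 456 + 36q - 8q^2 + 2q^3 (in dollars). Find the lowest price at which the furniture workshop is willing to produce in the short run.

The firm shuts down when price falls below the minimum of average variable cost. AVC = VC/q = 36 - 8q + 2q^2.
At the minimum of AVC, MC = AVC. MC = 36 - 16q + 6q^2; setting MC = AVC gives 4q^2 - 8q = 0, so q = 2. min AVC = 28.
For P < $28 the firm produces nothing.

$28 per unit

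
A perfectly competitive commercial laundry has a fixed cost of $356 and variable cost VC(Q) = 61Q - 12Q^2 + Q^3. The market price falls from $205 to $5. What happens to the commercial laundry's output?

Output falls from 12 to 0 (the firm shuts down)

AVC = 61 - 12Q + Q^2, minimized at Q = 6 where min AVC = $25. MC = 61 - 24Q + 3Q^2.
With P = $205 above the shutdown price, P = MC gives Q = 12.
At P = $5 < min AVC = $25, price no longer covers variable cost at any output, so the firm shuts down: Q = 0.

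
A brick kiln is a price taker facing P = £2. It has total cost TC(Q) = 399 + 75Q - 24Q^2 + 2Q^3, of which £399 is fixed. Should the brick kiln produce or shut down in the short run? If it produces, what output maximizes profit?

Variable cost is VC = 75Q - 24Q^2 + 2Q^3, so AVC = VC/Q = 75 - 24Q + 2Q^2 and MC = dTC/dQ = 75 - 48Q + 6Q^2.
AVC hits its minimum where MC = AVC, at Q = 6, giving min AVC = 75 - 24·6 + 2·6^2 = £3.
P = £2 lies below min AVC = £3; no output level covers variable cost.
The firm minimizes its loss by shutting down and losing only its fixed cost of £399.

Shut down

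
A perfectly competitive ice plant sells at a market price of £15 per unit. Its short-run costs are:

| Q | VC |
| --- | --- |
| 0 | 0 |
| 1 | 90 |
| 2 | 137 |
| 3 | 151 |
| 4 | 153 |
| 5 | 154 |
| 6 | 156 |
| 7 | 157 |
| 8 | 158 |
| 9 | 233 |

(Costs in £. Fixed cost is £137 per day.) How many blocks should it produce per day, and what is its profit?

Compute π = P·Q − TC at each output: Q=0: -137; Q=1: -212; Q=2: -244; Q=3: -243; Q=4: -230; Q=5: -216; Q=6: -203; Q=7: -189; Q=8: -175; Q=9: -235.
Profit is highest at Q = 0. Equivalently, the lowest AVC in the table is 158/8 ≈ £19.75 at Q = 8, and P = £15 falls below it — price never covers variable cost, so the firm shuts down and loses only its fixed cost.

Q = 0 (shut down); profit = -£137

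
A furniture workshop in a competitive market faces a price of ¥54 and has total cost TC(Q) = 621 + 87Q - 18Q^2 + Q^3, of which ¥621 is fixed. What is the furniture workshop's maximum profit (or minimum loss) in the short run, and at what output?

AVC = 87 - 18Q + Q^2 has its minimum ¥6 at Q = 9; price ¥54 clears that bar, so the firm operates.
MC = 87 - 36Q + 3Q^2. Setting P = MC and taking the root on the rising branch gives Q* = 11.
TR = 54·11 = 594. TC = 621 + 110 = 731. Profit = 594 − 731 = -¥137.
That loss of ¥137 beats the ¥621 the firm would lose by shutting down; producing recovers ¥484 of fixed cost.

Profit = -¥137 at Q = 11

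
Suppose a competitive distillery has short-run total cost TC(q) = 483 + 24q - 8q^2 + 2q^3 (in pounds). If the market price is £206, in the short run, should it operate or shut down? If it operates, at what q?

Produce at q = 7

Strip out fixed cost: VC = 24q - 8q^2 + 2q^3. Then AVC = 24 - 8q + 2q^2 and MC = 24 - 16q + 6q^2.
AVC is minimized where dAVC/dq = -8 + 4q = 0, at q = 2; min AVC = 24 - 8·2 + 2·2^2 = £16.
Since P = £206 ≥ min AVC = £16, price covers variable cost and the firm should produce.
Solving P = MC: -182 - 16q + 6q^2 = 0 ⇒ q = -13/3 or 7. On the upward-sloping branch, q* = 7.
Check: AVC at q = 7 is £66 ≤ P, so revenue covers variable cost.
Profit = P·q − TC = 206·7 − 945 = £497.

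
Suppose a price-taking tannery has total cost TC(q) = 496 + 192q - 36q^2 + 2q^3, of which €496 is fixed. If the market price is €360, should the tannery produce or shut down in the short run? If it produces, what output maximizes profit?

Strip out fixed cost: VC = 192q - 36q^2 + 2q^3. Then AVC = 192 - 36q + 2q^2 and MC = 192 - 72q + 6q^2.
AVC hits its minimum where MC = AVC, at q = 9, giving min AVC = 192 - 36·9 + 2·9^2 = €30.
Since P = €360 ≥ min AVC = €30, price covers variable cost and the firm should produce.
Solving P = MC: -168 - 72q + 6q^2 = 0 ⇒ q = -2 or 14. On the upward-sloping branch, q* = 14.
Check: AVC at q = 14 is €80 ≤ P, so revenue covers variable cost.
Profit = P·q − TC = 360·14 − 1616 = €3424.

Produce at q = 14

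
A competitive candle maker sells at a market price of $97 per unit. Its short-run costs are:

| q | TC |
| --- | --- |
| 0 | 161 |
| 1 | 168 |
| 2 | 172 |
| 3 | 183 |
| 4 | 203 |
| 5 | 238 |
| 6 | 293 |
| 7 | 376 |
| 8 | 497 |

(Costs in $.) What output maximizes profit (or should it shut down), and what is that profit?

q = 7; profit = $303

Profit at each row (π = 97q − TC): q=0: -161; q=1: -71; q=2: 22; q=3: 108; q=4: 185; q=5: 247; q=6: 289; q=7: 303; q=8: 279.
Profit is maximized at q = 7. AVC there is 215/7 = $30.71 ≤ P, so producing beats shutting down (which would give -$161).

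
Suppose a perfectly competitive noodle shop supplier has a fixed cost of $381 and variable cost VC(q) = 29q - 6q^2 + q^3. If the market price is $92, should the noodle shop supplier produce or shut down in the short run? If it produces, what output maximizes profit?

Produce at q = 7

From TC, MC = TC'(q) = 29 - 12q + 3q^2 and AVC = VC/q = 29 - 6q + q^2.
AVC hits its minimum where MC = AVC, at q = 3, giving min AVC = 29 - 6·3 + 3^2 = $20.
Because $92 ≥ $20, revenue can cover variable cost; the firm operates.
Set P = MC: 92 = 29 - 12q + 3q^2 → -63 - 12q + 3q^2 = 0. The roots are q = -3 and q = 7; the profit-maximizing output is on the rising part of MC, so q* = 7.
Check: AVC at q = 7 is $36 ≤ P, so revenue covers variable cost.
Profit = P·q − TC = 92·7 − 633 = $11.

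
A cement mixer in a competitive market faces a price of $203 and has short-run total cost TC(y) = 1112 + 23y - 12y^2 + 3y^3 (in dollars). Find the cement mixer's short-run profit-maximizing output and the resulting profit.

Profit = -$248 at y = 6

AVC = 23 - 12y + 3y^2; min AVC = $11 at y = 2. Since P = $203 ≥ min AVC, the firm produces.
With MC = 23 - 24y + 9y^2, P = MC on the upward-sloping part at y* = 6.
TR = 203·6 = 1218. TC = 1112 + 354 = 1466. Profit = 1218 − 1466 = -$248.
By producing, the firm covers all variable cost plus $864 of fixed cost; shutting down would lose the full $1112.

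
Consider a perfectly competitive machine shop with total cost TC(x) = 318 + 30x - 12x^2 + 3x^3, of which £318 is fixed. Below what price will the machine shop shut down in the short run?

£18 per unit

Short-run supply begins at min AVC. From VC = 30x - 12x^2 + 3x^3, AVC = 30 - 12x + 3x^2.
dAVC/dx = -12 + 6x = 0 gives x = 2. min AVC = 30 - 12·2 + 3·2^2 = 18.
The firm shuts down for any P below £18.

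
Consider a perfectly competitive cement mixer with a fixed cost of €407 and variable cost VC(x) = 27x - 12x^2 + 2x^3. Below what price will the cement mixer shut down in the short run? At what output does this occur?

€9 per unit, at x = 3

Short-run supply begins at min AVC. From VC = 27x - 12x^2 + 2x^3, AVC = 27 - 12x + 2x^2.
dAVC/dx = -12 + 4x = 0 gives x = 3. min AVC = 27 - 12·3 + 2·3^2 = 9.
So the shutdown price is €9.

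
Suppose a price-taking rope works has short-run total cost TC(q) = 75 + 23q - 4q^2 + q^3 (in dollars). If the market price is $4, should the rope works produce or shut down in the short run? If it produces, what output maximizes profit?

Shut down

From TC, MC = TC'(q) = 23 - 8q + 3q^2 and AVC = VC/q = 23 - 4q + q^2.
AVC hits its minimum where MC = AVC, at q = 2, giving min AVC = 23 - 4·2 + 2^2 = $19.
With P < min AVC ($4 < $19), every unit sold adds to the loss.
Best response: produce nothing and absorb the $75 fixed cost.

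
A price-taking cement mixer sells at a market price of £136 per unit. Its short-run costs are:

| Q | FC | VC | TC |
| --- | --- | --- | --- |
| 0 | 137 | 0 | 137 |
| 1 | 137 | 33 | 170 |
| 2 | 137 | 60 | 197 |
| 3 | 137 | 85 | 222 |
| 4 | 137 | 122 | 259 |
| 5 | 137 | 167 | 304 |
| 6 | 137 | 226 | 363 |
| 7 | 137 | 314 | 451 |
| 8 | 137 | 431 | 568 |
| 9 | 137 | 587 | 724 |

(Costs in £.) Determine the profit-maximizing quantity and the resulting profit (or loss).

Compute π = P·Q − TC at each output: Q=0: -137; Q=1: -34; Q=2: 75; Q=3: 186; Q=4: 285; Q=5: 376; Q=6: 453; Q=7: 501; Q=8: 520; Q=9: 500.
Profit is maximized at Q = 8. AVC there is 431/8 = £53.88 ≤ P, so producing beats shutting down (which would give -£137).

Q = 8; profit = £520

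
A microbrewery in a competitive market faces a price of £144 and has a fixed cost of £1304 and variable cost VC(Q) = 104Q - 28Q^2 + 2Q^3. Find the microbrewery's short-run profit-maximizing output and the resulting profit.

AVC = 104 - 28Q + 2Q^2 has its minimum £6 at Q = 7; price £144 clears that bar, so the firm operates.
MC = 104 - 56Q + 6Q^2. Setting P = MC and taking the root on the rising branch gives Q* = 10.
TR = 144·10 = 1440. TC = 1304 + 240 = 1544. Profit = 1440 − 1544 = -£104.
Shutting down would mean losing the fixed cost of £1304, so operating at a loss of £104 is better by £1200.

Profit = -£104 at Q = 10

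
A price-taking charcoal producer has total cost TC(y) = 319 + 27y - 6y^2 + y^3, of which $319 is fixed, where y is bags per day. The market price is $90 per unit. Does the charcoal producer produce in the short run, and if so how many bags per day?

Strip out fixed cost: VC = 27y - 6y^2 + y^3. Then AVC = 27 - 6y + y^2 and MC = 27 - 12y + 3y^2.
AVC is minimized where dAVC/dy = -6 + 2y = 0, at y = 3; min AVC = 27 - 6·3 + 3^2 = $18.
P = $90 exceeds min AVC = $18, so the firm stays open.
P = MC gives -63 - 12y + 3y^2 = 0, with roots -3 and 7. Take the larger (rising MC): y* = 7.
Check: AVC at y = 7 is $34 ≤ P, so revenue covers variable cost.
Profit = P·y − TC = 90·7 − 557 = $73.

Produce at y = 7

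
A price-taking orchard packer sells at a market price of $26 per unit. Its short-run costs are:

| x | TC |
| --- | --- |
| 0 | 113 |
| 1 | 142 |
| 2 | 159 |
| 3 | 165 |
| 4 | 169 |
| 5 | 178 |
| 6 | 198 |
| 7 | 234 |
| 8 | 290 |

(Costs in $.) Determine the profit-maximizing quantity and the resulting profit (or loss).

Compute π = P·x − TC at each output: x=0: -113; x=1: -116; x=2: -107; x=3: -87; x=4: -65; x=5: -48; x=6: -42; x=7: -52; x=8: -82.
Profit is maximized at x = 6. AVC there is 85/6 = $14.17 ≤ P, so producing beats shutting down (which would give -$113).

x = 6; profit = -$42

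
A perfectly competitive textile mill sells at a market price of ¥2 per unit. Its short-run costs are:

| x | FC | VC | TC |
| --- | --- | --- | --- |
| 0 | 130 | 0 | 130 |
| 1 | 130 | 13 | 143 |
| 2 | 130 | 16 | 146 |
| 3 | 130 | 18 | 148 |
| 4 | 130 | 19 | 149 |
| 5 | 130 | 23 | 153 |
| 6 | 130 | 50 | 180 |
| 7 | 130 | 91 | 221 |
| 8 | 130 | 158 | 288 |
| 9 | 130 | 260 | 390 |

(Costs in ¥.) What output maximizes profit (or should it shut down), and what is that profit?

Tabulate TR − TC: x=0: -130; x=1: -141; x=2: -142; x=3: -142; x=4: -141; x=5: -143; x=6: -168; x=7: -207; x=8: -272; x=9: -372.
Profit is highest at x = 0. Equivalently, the lowest AVC in the table is 23/5 ≈ ¥4.60 at x = 5, and P = ¥2 falls below it — price never covers variable cost, so the firm shuts down and loses only its fixed cost.

x = 0 (shut down); profit = -¥130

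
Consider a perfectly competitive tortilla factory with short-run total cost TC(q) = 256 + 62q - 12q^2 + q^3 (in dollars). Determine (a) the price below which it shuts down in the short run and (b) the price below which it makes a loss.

Shutdown price = $26; break-even price = $62

Shutdown price = min AVC. AVC = 62 - 12q + q^2, with vertex at q = 6 and minimum $26.
ATC = 256/q + 62 - 12q + q^2. Setting dATC/dq = −256/q^2 − 12 + 2q = 0 gives q = 8 (since 2·8^3 − 12·8^2 = 256).
min ATC = 256/8 + 62 − 12·8 + 8^2 = $62. That is the break-even price.
For $26 ≤ P < $62 the firm produces at a loss; below $26 it shuts down.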